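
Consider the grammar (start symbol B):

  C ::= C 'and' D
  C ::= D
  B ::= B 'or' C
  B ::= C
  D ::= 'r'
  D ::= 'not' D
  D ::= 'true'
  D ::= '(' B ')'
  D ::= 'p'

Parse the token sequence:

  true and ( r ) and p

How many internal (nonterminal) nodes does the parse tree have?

[B [C [C [C [D true]] and [D ( [B [C [D r]]] )]] and [D p]]]

10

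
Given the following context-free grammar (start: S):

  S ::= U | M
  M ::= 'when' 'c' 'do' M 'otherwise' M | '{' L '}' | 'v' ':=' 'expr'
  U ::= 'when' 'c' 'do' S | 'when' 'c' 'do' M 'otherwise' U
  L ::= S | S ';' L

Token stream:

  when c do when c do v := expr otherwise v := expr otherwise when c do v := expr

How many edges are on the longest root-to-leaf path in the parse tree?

5

[S [U when c do [M when c do [M v := expr] otherwise [M v := expr]] otherwise [U when c do [S [M v := expr]]]]]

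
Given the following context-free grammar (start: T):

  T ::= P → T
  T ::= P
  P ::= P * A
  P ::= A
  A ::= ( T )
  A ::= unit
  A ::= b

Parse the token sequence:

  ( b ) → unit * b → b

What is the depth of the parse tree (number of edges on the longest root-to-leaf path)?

[T [P [A ( [T [P [A b]]] )]] → [T [P [P [A unit]] * [A b]] → [T [P [A b]]]]]

6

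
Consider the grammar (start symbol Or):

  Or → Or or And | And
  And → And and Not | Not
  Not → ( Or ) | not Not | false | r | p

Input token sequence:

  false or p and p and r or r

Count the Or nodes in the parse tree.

[Or [Or [Or [And [Not false]]] or [And [And [And [Not p]] and [Not p]] and [Not r]]] or [And [Not r]]]

3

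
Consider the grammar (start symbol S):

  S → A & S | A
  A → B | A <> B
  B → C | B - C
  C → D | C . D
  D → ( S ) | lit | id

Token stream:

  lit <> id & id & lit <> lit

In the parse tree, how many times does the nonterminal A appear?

[S [A [A [B [C [D lit]]]] <> [B [C [D id]]]] & [S [A [B [C [D id]]]] & [S [A [A [B [C [D lit]]]] <> [B [C [D lit]]]]]]]

5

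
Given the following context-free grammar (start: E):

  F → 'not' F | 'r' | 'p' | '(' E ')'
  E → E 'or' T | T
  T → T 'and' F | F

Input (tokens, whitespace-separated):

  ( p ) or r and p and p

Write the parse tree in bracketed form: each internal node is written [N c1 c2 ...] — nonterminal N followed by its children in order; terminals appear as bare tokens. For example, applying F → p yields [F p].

[E [E [T [F ( [E [T [F p]]] )]]] or [T [T [T [F r]] and [F p]] and [F p]]]

E
E or T
T or T
F or T
( E ) or T
( T ) or T
( F ) or T
( p ) or T
( p ) or T and F
( p ) or T and F and F
( p ) or F and F and F
( p ) or r and F and F
( p ) or r and p and F
( p ) or r and p and p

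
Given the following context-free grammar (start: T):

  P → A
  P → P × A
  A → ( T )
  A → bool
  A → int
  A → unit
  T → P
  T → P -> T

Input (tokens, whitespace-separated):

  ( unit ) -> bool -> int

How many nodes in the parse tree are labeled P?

4

[T [P [A ( [T [P [A unit]]] )]] -> [T [P [A bool]] -> [T [P [A int]]]]]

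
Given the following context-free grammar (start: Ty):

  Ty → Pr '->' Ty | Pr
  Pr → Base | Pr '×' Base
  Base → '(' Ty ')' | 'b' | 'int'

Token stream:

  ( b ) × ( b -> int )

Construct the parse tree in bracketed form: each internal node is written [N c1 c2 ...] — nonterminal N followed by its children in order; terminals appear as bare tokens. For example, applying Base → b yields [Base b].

[Ty [Pr [Pr [Base ( [Ty [Pr [Base b]]] )]] × [Base ( [Ty [Pr [Base b]] -> [Ty [Pr [Base int]]]] )]]]

Ty
Pr
Pr × Base
Base × Base
( Ty ) × Base
( Pr ) × Base
( Base ) × Base
( b ) × Base
( b ) × ( Ty )
( b ) × ( Pr -> Ty )
( b ) × ( Base -> Ty )
( b ) × ( b -> Ty )
( b ) × ( b -> Pr )
( b ) × ( b -> Base )
( b ) × ( b -> int )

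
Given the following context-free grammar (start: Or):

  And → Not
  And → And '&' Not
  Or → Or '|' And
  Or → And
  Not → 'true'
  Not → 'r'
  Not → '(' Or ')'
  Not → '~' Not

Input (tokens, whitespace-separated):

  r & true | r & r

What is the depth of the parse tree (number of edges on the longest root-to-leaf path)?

5

[Or [Or [And [And [Not r]] & [Not true]]] | [And [And [Not r]] & [Not r]]]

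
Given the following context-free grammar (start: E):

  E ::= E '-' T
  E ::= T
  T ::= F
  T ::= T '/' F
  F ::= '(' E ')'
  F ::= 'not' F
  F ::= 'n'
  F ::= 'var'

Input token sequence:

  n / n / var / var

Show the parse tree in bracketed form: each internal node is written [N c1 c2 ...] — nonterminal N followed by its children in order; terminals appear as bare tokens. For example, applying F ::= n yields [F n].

[E [T [T [T [T [F n]] / [F n]] / [F var]] / [F var]]]

E
T
T / F
T / F / F
T / F / F / F
F / F / F / F
n / F / F / F
n / n / F / F
n / n / var / F
n / n / var / var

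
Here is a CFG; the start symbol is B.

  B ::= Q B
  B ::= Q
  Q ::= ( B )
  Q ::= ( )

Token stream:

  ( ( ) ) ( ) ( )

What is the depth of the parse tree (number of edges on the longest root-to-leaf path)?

[B [Q ( [B [Q ( )]] )] [B [Q ( )] [B [Q ( )]]]]

4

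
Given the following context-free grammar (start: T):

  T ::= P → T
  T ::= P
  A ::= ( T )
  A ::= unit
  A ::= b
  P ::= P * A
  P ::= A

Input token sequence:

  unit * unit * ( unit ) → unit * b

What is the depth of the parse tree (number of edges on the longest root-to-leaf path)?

6

[T [P [P [P [A unit]] * [A unit]] * [A ( [T [P [A unit]]] )]] → [T [P [P [A unit]] * [A b]]]]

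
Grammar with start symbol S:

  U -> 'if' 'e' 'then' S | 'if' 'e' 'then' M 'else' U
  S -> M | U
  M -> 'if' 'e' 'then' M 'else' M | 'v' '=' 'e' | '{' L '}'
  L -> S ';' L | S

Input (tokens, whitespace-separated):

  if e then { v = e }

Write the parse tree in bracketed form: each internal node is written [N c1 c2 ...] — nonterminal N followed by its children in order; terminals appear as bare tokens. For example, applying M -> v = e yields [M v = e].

S
U
if e then S
if e then M
if e then { L }
if e then { S }
if e then { M }
if e then { v = e }

[S [U if e then [S [M { [L [S [M v = e]]] }]]]]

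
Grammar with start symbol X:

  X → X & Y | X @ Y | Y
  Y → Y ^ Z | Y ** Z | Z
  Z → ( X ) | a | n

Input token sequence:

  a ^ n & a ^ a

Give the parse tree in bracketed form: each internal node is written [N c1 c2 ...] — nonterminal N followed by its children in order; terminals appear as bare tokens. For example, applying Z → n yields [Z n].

X
X & Y
Y & Y
Y ^ Z & Y
Z ^ Z & Y
a ^ Z & Y
a ^ n & Y
a ^ n & Y ^ Z
a ^ n & Z ^ Z
a ^ n & a ^ Z
a ^ n & a ^ a

[X [X [Y [Y [Z a]] ^ [Z n]]] & [Y [Y [Z a]] ^ [Z a]]]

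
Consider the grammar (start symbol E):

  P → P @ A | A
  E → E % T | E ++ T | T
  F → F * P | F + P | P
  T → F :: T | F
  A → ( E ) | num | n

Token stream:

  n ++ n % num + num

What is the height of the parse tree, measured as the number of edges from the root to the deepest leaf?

[E [E [E [T [F [P [A n]]]]] ++ [T [F [P [A n]]]]] % [T [F [F [P [A num]]] + [P [A num]]]]]

7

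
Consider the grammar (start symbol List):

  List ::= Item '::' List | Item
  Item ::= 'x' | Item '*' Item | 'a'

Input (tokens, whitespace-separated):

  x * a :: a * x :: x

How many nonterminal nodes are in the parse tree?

[List [Item [Item x] * [Item a]] :: [List [Item [Item a] * [Item x]] :: [List [Item x]]]]

10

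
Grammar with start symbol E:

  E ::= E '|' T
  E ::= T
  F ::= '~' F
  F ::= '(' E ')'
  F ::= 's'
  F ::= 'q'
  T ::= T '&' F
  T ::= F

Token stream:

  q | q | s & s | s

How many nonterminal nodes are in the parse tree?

[E [E [E [E [T [F q]]] | [T [F q]]] | [T [T [F s]] & [F s]]] | [T [F s]]]

14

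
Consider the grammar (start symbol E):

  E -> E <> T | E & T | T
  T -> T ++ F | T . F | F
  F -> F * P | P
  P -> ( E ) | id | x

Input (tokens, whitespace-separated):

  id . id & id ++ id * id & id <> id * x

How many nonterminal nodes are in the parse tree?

[E [E [E [E [T [T [F [P id]]] . [F [P id]]]] & [T [T [F [P id]]] ++ [F [F [P id]] * [P id]]]] & [T [F [P id]]]] <> [T [F [F [P id]] * [P x]]]]

26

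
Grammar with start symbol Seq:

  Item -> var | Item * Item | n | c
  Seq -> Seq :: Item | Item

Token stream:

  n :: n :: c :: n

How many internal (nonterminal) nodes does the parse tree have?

8

[Seq [Seq [Seq [Seq [Item n]] :: [Item n]] :: [Item c]] :: [Item n]]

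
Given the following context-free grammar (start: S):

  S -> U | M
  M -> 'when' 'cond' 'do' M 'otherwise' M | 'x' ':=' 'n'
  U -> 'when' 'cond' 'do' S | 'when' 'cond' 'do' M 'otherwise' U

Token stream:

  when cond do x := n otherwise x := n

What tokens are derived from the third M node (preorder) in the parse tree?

[S [M when cond do [M x := n] otherwise [M x := n]]]

x := n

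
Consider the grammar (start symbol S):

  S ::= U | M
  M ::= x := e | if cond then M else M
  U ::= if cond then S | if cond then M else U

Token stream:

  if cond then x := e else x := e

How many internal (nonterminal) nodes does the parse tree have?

4

[S [M if cond then [M x := e] else [M x := e]]]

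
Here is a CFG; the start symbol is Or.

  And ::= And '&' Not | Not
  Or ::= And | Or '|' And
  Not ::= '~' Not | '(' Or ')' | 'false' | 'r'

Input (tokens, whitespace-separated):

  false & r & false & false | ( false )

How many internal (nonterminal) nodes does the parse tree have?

15

[Or [Or [And [And [And [And [Not false]] & [Not r]] & [Not false]] & [Not false]]] | [And [Not ( [Or [And [Not false]]] )]]]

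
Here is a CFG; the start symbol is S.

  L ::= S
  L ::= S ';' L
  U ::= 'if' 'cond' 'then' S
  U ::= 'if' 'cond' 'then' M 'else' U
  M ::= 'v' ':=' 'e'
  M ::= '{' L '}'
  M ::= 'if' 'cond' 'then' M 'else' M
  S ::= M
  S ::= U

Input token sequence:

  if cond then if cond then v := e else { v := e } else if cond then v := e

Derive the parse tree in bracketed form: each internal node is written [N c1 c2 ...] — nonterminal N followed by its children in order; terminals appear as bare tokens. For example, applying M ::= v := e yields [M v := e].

[S [U if cond then [M if cond then [M v := e] else [M { [L [S [M v := e]]] }]] else [U if cond then [S [M v := e]]]]]

S
U
if cond then M else U
if cond then if cond then M else M else U
if cond then if cond then v := e else M else U
if cond then if cond then v := e else { L } else U
if cond then if cond then v := e else { S } else U
if cond then if cond then v := e else { M } else U
if cond then if cond then v := e else { v := e } else U
if cond then if cond then v := e else { v := e } else if cond then S
if cond then if cond then v := e else { v := e } else if cond then M
if cond then if cond then v := e else { v := e } else if cond then v := e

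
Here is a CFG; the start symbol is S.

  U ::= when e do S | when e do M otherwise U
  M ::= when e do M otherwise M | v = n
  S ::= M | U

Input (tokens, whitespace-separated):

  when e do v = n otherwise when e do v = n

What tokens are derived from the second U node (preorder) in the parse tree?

when e do v = n

[S [U when e do [M v = n] otherwise [U when e do [S [M v = n]]]]]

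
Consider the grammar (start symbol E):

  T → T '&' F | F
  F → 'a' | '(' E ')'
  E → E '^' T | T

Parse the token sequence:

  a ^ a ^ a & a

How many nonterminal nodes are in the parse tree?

11

[E [E [E [T [F a]]] ^ [T [F a]]] ^ [T [T [F a]] & [F a]]]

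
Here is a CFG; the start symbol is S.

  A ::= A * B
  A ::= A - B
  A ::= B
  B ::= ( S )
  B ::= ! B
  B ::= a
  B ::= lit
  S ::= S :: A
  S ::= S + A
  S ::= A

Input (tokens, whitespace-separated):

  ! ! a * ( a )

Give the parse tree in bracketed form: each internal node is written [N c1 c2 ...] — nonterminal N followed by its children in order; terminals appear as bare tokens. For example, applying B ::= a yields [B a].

S
A
A * B
B * B
! B * B
! ! B * B
! ! a * B
! ! a * ( S )
! ! a * ( A )
! ! a * ( B )
! ! a * ( a )

[S [A [A [B ! [B ! [B a]]]] * [B ( [S [A [B a]]] )]]]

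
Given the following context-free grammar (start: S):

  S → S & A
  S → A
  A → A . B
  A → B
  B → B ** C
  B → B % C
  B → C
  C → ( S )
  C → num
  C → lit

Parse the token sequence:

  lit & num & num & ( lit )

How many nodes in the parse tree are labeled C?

[S [S [S [S [A [B [C lit]]]] & [A [B [C num]]]] & [A [B [C num]]]] & [A [B [C ( [S [A [B [C lit]]]] )]]]]

5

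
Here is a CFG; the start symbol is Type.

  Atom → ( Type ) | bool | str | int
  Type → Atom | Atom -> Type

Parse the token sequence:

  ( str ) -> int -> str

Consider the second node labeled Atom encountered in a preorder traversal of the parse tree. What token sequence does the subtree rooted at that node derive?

str

[Type [Atom ( [Type [Atom str]] )] -> [Type [Atom int] -> [Type [Atom str]]]]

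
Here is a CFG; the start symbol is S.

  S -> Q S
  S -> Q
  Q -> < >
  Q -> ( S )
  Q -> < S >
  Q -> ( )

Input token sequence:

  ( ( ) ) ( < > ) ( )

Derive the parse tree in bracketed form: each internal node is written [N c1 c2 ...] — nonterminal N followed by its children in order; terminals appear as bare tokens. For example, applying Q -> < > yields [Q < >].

S
Q S
( S ) S
( Q ) S
( ( ) ) S
( ( ) ) Q S
( ( ) ) ( S ) S
( ( ) ) ( Q ) S
( ( ) ) ( < > ) S
( ( ) ) ( < > ) Q
( ( ) ) ( < > ) ( )

[S [Q ( [S [Q ( )]] )] [S [Q ( [S [Q < >]] )] [S [Q ( )]]]]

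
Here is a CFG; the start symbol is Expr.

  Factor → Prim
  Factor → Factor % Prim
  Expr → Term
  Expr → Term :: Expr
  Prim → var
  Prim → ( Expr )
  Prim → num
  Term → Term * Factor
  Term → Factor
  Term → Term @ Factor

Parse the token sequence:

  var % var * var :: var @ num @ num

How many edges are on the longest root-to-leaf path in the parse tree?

[Expr [Term [Term [Factor [Factor [Prim var]] % [Prim var]]] * [Factor [Prim var]]] :: [Expr [Term [Term [Term [Factor [Prim var]]] @ [Factor [Prim num]]] @ [Factor [Prim num]]]]]

7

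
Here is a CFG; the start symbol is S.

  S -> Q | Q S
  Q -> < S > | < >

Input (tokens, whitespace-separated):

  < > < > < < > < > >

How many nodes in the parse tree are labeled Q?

5

[S [Q < >] [S [Q < >] [S [Q < [S [Q < >] [S [Q < >]]] >]]]]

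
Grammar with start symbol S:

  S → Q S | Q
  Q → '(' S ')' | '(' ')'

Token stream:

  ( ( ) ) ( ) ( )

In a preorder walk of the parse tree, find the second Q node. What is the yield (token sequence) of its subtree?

( )

[S [Q ( [S [Q ( )]] )] [S [Q ( )] [S [Q ( )]]]]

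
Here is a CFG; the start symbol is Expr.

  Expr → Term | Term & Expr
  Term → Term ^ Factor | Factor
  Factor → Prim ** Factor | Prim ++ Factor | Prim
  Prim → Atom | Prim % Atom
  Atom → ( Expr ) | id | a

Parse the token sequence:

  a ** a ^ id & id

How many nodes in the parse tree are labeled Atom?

4

[Expr [Term [Term [Factor [Prim [Atom a]] ** [Factor [Prim [Atom a]]]]] ^ [Factor [Prim [Atom id]]]] & [Expr [Term [Factor [Prim [Atom id]]]]]]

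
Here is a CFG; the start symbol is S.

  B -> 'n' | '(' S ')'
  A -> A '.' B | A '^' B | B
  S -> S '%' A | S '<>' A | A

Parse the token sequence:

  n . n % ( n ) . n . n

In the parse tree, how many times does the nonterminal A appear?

6

[S [S [A [A [B n]] . [B n]]] % [A [A [A [B ( [S [A [B n]]] )]] . [B n]] . [B n]]]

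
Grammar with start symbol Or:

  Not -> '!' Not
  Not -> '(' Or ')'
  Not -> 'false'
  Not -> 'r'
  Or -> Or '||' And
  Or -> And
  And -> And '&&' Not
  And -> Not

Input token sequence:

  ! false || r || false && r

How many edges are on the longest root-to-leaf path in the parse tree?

[Or [Or [Or [And [Not ! [Not false]]]] || [And [Not r]]] || [And [And [Not false]] && [Not r]]]

6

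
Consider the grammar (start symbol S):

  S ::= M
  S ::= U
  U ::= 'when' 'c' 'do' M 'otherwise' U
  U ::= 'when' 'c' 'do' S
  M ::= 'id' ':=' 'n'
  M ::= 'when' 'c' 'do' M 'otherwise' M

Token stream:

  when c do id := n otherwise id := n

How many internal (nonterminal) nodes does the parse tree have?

4

[S [M when c do [M id := n] otherwise [M id := n]]]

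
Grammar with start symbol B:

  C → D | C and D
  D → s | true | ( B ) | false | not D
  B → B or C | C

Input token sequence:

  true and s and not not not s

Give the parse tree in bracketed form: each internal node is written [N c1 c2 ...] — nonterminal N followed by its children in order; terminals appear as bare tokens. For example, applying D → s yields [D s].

B
C
C and D
C and D and D
D and D and D
true and D and D
true and s and D
true and s and not D
true and s and not not D
true and s and not not not D
true and s and not not not s

[B [C [C [C [D true]] and [D s]] and [D not [D not [D not [D s]]]]]]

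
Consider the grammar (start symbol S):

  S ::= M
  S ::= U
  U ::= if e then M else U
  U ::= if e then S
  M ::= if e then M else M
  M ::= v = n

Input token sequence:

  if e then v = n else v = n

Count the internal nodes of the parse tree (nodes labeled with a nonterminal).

4

[S [M if e then [M v = n] else [M v = n]]]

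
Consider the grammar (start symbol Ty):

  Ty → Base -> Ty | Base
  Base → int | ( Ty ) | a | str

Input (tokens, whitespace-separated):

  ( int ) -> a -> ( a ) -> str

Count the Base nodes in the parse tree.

6

[Ty [Base ( [Ty [Base int]] )] -> [Ty [Base a] -> [Ty [Base ( [Ty [Base a]] )] -> [Ty [Base str]]]]]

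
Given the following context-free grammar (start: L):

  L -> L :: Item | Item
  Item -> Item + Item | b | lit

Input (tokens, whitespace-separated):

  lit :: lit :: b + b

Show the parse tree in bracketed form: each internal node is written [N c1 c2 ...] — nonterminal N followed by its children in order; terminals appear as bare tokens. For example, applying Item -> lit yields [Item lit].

L
L :: Item
L :: Item :: Item
Item :: Item :: Item
lit :: Item :: Item
lit :: lit :: Item
lit :: lit :: Item + Item
lit :: lit :: b + Item
lit :: lit :: b + b

[L [L [L [Item lit]] :: [Item lit]] :: [Item [Item b] + [Item b]]]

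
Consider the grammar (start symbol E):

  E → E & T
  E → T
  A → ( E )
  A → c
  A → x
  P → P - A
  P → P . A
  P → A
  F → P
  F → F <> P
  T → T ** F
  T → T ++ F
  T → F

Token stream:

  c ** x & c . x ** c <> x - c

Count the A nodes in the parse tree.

7

[E [E [T [T [F [P [A c]]]] ** [F [P [A x]]]]] & [T [T [F [P [P [A c]] . [A x]]]] ** [F [F [P [A c]]] <> [P [P [A x]] - [A c]]]]]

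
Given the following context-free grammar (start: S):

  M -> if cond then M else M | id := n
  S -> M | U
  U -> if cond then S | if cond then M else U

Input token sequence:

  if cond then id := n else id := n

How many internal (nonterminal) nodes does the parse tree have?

[S [M if cond then [M id := n] else [M id := n]]]

4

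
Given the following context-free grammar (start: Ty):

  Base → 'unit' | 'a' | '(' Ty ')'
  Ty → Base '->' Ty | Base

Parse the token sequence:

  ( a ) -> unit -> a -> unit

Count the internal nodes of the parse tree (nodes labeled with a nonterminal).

10

[Ty [Base ( [Ty [Base a]] )] -> [Ty [Base unit] -> [Ty [Base a] -> [Ty [Base unit]]]]]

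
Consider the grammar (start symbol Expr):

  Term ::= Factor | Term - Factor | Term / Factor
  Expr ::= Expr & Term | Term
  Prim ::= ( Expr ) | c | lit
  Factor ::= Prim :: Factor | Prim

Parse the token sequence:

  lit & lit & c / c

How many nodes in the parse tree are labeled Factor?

[Expr [Expr [Expr [Term [Factor [Prim lit]]]] & [Term [Factor [Prim lit]]]] & [Term [Term [Factor [Prim c]]] / [Factor [Prim c]]]]

4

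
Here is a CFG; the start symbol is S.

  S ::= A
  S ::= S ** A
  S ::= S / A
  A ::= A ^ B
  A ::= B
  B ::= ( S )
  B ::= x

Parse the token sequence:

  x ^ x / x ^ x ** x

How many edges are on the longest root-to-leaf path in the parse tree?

[S [S [S [A [A [B x]] ^ [B x]]] / [A [A [B x]] ^ [B x]]] ** [A [B x]]]

6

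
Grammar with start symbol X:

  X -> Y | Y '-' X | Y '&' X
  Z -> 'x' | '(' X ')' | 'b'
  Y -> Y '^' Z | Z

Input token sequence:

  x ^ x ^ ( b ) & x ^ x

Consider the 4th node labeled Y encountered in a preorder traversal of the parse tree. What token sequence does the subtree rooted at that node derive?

[X [Y [Y [Y [Z x]] ^ [Z x]] ^ [Z ( [X [Y [Z b]]] )]] & [X [Y [Y [Z x]] ^ [Z x]]]]

b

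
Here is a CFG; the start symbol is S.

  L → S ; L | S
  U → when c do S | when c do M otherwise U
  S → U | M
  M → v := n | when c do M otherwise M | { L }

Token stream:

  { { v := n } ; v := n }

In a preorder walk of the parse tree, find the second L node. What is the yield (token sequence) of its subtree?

v := n

[S [M { [L [S [M { [L [S [M v := n]]] }]] ; [L [S [M v := n]]]] }]]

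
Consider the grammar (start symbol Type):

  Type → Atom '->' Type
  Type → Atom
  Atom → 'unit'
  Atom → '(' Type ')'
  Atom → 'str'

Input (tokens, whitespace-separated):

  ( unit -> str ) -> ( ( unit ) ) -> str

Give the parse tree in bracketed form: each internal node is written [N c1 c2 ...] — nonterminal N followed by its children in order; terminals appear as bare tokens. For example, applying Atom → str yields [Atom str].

Type
Atom -> Type
( Type ) -> Type
( Atom -> Type ) -> Type
( unit -> Type ) -> Type
( unit -> Atom ) -> Type
( unit -> str ) -> Type
( unit -> str ) -> Atom -> Type
( unit -> str ) -> ( Type ) -> Type
( unit -> str ) -> ( Atom ) -> Type
( unit -> str ) -> ( ( Type ) ) -> Type
( unit -> str ) -> ( ( Atom ) ) -> Type
( unit -> str ) -> ( ( unit ) ) -> Type
( unit -> str ) -> ( ( unit ) ) -> Atom
( unit -> str ) -> ( ( unit ) ) -> str

[Type [Atom ( [Type [Atom unit] -> [Type [Atom str]]] )] -> [Type [Atom ( [Type [Atom ( [Type [Atom unit]] )]] )] -> [Type [Atom str]]]]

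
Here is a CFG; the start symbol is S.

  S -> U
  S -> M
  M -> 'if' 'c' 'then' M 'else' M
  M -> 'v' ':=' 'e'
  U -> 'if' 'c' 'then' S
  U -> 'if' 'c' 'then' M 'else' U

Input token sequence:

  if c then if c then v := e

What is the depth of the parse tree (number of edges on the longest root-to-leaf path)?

[S [U if c then [S [U if c then [S [M v := e]]]]]]

6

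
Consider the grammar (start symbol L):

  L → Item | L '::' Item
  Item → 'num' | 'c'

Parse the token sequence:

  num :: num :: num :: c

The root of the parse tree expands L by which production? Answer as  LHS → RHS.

[L [L [L [L [Item num]] :: [Item num]] :: [Item num]] :: [Item c]]

L → L '::' Item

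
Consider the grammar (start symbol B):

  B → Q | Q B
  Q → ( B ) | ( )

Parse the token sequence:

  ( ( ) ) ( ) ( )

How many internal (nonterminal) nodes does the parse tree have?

8

[B [Q ( [B [Q ( )]] )] [B [Q ( )] [B [Q ( )]]]]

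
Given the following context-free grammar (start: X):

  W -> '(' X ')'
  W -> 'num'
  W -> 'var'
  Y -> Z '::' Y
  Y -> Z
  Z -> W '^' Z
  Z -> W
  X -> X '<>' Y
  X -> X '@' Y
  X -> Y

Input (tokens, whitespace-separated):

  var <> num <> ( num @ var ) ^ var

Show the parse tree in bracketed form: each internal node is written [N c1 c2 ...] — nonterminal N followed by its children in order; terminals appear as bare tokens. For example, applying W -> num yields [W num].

X
X <> Y
X <> Y <> Y
Y <> Y <> Y
Z <> Y <> Y
W <> Y <> Y
var <> Y <> Y
var <> Z <> Y
var <> W <> Y
var <> num <> Y
var <> num <> Z
var <> num <> W ^ Z
var <> num <> ( X ) ^ Z
var <> num <> ( X @ Y ) ^ Z
var <> num <> ( Y @ Y ) ^ Z
var <> num <> ( Z @ Y ) ^ Z
var <> num <> ( W @ Y ) ^ Z
var <> num <> ( num @ Y ) ^ Z
var <> num <> ( num @ Z ) ^ Z
var <> num <> ( num @ W ) ^ Z
var <> num <> ( num @ var ) ^ Z
var <> num <> ( num @ var ) ^ W
var <> num <> ( num @ var ) ^ var

[X [X [X [Y [Z [W var]]]] <> [Y [Z [W num]]]] <> [Y [Z [W ( [X [X [Y [Z [W num]]]] @ [Y [Z [W var]]]] )] ^ [Z [W var]]]]]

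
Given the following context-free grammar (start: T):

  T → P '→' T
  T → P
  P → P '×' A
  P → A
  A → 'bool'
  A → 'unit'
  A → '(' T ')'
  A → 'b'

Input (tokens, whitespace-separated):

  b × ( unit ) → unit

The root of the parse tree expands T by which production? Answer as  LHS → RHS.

T → P '→' T

[T [P [P [A b]] × [A ( [T [P [A unit]]] )]] → [T [P [A unit]]]]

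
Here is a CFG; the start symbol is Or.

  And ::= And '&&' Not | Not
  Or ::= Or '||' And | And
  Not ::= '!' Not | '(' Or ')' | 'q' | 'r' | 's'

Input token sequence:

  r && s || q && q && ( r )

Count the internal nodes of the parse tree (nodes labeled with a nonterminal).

15

[Or [Or [And [And [Not r]] && [Not s]]] || [And [And [And [Not q]] && [Not q]] && [Not ( [Or [And [Not r]]] )]]]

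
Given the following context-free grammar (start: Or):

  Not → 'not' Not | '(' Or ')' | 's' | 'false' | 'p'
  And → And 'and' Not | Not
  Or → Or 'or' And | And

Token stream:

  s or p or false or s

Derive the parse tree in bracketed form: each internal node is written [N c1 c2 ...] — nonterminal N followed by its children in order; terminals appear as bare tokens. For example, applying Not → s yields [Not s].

[Or [Or [Or [Or [And [Not s]]] or [And [Not p]]] or [And [Not false]]] or [And [Not s]]]

Or
Or or And
Or or And or And
Or or And or And or And
And or And or And or And
Not or And or And or And
s or And or And or And
s or Not or And or And
s or p or And or And
s or p or Not or And
s or p or false or And
s or p or false or Not
s or p or false or s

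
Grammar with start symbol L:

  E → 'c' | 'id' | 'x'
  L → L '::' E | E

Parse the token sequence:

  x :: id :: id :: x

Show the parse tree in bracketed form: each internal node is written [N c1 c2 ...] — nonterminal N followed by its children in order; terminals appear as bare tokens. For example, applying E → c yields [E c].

L
L :: E
L :: E :: E
L :: E :: E :: E
E :: E :: E :: E
x :: E :: E :: E
x :: id :: E :: E
x :: id :: id :: E
x :: id :: id :: x

[L [L [L [L [E x]] :: [E id]] :: [E id]] :: [E x]]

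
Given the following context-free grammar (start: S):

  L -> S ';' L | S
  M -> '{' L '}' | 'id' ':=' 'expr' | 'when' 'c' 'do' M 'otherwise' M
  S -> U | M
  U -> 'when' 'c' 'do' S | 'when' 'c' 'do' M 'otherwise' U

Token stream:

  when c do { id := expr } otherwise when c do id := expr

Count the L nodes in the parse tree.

[S [U when c do [M { [L [S [M id := expr]]] }] otherwise [U when c do [S [M id := expr]]]]]

1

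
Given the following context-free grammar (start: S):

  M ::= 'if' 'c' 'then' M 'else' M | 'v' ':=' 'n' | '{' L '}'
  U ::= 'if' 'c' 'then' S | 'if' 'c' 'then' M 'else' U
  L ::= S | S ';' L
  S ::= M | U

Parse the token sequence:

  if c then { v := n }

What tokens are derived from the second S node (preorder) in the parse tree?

[S [U if c then [S [M { [L [S [M v := n]]] }]]]]

{ v := n }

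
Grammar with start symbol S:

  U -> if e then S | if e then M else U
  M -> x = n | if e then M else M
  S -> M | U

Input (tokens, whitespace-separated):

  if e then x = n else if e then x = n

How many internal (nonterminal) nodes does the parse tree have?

6

[S [U if e then [M x = n] else [U if e then [S [M x = n]]]]]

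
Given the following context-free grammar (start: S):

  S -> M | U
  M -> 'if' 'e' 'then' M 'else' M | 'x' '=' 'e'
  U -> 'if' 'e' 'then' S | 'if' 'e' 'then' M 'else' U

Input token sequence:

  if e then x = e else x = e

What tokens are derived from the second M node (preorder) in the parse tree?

[S [M if e then [M x = e] else [M x = e]]]

x = e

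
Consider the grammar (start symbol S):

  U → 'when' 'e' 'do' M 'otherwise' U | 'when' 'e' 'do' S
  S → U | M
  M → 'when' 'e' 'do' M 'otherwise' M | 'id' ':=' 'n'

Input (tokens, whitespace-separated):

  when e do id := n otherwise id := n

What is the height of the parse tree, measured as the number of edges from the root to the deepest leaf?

3

[S [M when e do [M id := n] otherwise [M id := n]]]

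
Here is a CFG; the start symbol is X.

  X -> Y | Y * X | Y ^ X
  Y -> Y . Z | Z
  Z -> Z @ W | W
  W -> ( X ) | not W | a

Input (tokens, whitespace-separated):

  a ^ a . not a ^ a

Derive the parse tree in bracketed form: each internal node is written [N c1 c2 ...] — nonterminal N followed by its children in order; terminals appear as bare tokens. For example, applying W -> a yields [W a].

[X [Y [Z [W a]]] ^ [X [Y [Y [Z [W a]]] . [Z [W not [W a]]]] ^ [X [Y [Z [W a]]]]]]

X
Y ^ X
Z ^ X
W ^ X
a ^ X
a ^ Y ^ X
a ^ Y . Z ^ X
a ^ Z . Z ^ X
a ^ W . Z ^ X
a ^ a . Z ^ X
a ^ a . W ^ X
a ^ a . not W ^ X
a ^ a . not a ^ X
a ^ a . not a ^ Y
a ^ a . not a ^ Z
a ^ a . not a ^ W
a ^ a . not a ^ a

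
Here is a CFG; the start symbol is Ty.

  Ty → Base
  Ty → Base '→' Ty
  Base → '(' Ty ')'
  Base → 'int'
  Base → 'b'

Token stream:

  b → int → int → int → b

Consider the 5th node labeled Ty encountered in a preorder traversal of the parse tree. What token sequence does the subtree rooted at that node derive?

[Ty [Base b] → [Ty [Base int] → [Ty [Base int] → [Ty [Base int] → [Ty [Base b]]]]]]

b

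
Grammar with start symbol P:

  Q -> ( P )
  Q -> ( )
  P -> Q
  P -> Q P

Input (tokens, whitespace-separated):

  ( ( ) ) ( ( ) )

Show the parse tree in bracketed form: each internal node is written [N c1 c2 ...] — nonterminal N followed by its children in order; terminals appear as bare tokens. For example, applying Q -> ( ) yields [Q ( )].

P
Q P
( P ) P
( Q ) P
( ( ) ) P
( ( ) ) Q
( ( ) ) ( P )
( ( ) ) ( Q )
( ( ) ) ( ( ) )

[P [Q ( [P [Q ( )]] )] [P [Q ( [P [Q ( )]] )]]]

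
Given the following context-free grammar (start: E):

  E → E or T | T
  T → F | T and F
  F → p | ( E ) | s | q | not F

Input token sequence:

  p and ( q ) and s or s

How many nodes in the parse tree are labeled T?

[E [E [T [T [T [F p]] and [F ( [E [T [F q]]] )]] and [F s]]] or [T [F s]]]

5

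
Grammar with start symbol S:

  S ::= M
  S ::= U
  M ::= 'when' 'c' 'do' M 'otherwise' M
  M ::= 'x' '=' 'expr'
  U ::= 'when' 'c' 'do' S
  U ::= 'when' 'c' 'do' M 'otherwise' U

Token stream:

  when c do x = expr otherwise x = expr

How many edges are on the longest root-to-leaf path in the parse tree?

3

[S [M when c do [M x = expr] otherwise [M x = expr]]]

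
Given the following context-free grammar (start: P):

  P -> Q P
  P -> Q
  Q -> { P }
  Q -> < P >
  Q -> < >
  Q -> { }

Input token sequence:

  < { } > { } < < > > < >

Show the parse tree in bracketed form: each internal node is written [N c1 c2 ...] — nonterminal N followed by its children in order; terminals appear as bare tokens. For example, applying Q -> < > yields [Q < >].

[P [Q < [P [Q { }]] >] [P [Q { }] [P [Q < [P [Q < >]] >] [P [Q < >]]]]]

P
Q P
< P > P
< Q > P
< { } > P
< { } > Q P
< { } > { } P
< { } > { } Q P
< { } > { } < P > P
< { } > { } < Q > P
< { } > { } < < > > P
< { } > { } < < > > Q
< { } > { } < < > > < >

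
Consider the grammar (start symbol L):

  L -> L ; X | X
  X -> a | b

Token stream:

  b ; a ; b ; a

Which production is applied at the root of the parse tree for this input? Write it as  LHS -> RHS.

[L [L [L [L [X b]] ; [X a]] ; [X b]] ; [X a]]

L -> L ; X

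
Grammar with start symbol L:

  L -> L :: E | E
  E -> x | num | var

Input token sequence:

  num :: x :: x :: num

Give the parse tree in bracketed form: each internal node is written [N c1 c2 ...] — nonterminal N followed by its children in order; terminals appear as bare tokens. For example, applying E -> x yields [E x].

[L [L [L [L [E num]] :: [E x]] :: [E x]] :: [E num]]

L
L :: E
L :: E :: E
L :: E :: E :: E
E :: E :: E :: E
num :: E :: E :: E
num :: x :: E :: E
num :: x :: x :: E
num :: x :: x :: num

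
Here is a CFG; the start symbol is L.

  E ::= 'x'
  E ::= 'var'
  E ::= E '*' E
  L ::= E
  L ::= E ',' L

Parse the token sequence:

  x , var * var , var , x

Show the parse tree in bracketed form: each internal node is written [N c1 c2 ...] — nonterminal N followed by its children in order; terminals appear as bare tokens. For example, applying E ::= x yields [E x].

[L [E x] , [L [E [E var] * [E var]] , [L [E var] , [L [E x]]]]]

L
E , L
x , L
x , E , L
x , E * E , L
x , var * E , L
x , var * var , L
x , var * var , E , L
x , var * var , var , L
x , var * var , var , E
x , var * var , var , x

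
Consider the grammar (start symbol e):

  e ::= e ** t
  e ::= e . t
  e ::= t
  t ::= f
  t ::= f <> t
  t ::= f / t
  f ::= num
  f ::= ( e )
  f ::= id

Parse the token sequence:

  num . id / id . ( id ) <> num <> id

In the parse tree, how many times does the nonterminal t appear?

7

[e [e [e [t [f num]]] . [t [f id] / [t [f id]]]] . [t [f ( [e [t [f id]]] )] <> [t [f num] <> [t [f id]]]]]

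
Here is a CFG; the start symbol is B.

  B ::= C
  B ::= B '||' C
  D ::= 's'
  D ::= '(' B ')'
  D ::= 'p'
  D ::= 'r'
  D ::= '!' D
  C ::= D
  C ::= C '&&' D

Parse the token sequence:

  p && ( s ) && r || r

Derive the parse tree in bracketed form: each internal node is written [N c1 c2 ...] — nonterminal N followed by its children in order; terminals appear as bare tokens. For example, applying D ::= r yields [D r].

[B [B [C [C [C [D p]] && [D ( [B [C [D s]]] )]] && [D r]]] || [C [D r]]]

B
B || C
C || C
C && D || C
C && D && D || C
D && D && D || C
p && D && D || C
p && ( B ) && D || C
p && ( C ) && D || C
p && ( D ) && D || C
p && ( s ) && D || C
p && ( s ) && r || C
p && ( s ) && r || D
p && ( s ) && r || r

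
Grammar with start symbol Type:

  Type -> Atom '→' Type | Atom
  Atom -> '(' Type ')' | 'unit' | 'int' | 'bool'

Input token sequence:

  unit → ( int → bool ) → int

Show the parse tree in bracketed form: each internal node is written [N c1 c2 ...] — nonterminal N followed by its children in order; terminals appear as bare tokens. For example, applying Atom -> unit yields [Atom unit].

Type
Atom → Type
unit → Type
unit → Atom → Type
unit → ( Type ) → Type
unit → ( Atom → Type ) → Type
unit → ( int → Type ) → Type
unit → ( int → Atom ) → Type
unit → ( int → bool ) → Type
unit → ( int → bool ) → Atom
unit → ( int → bool ) → int

[Type [Atom unit] → [Type [Atom ( [Type [Atom int] → [Type [Atom bool]]] )] → [Type [Atom int]]]]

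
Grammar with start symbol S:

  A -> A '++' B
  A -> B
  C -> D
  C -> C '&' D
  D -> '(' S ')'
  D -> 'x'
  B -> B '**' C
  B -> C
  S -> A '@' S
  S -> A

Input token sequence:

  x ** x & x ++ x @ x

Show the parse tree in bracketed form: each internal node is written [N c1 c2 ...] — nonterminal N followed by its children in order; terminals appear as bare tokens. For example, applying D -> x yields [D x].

S
A @ S
A ++ B @ S
B ++ B @ S
B ** C ++ B @ S
C ** C ++ B @ S
D ** C ++ B @ S
x ** C ++ B @ S
x ** C & D ++ B @ S
x ** D & D ++ B @ S
x ** x & D ++ B @ S
x ** x & x ++ B @ S
x ** x & x ++ C @ S
x ** x & x ++ D @ S
x ** x & x ++ x @ S
x ** x & x ++ x @ A
x ** x & x ++ x @ B
x ** x & x ++ x @ C
x ** x & x ++ x @ D
x ** x & x ++ x @ x

[S [A [A [B [B [C [D x]]] ** [C [C [D x]] & [D x]]]] ++ [B [C [D x]]]] @ [S [A [B [C [D x]]]]]]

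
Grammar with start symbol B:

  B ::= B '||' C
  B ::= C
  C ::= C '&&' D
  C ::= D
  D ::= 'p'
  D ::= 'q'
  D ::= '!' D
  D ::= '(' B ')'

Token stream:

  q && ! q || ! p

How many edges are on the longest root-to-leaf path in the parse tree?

5

[B [B [C [C [D q]] && [D ! [D q]]]] || [C [D ! [D p]]]]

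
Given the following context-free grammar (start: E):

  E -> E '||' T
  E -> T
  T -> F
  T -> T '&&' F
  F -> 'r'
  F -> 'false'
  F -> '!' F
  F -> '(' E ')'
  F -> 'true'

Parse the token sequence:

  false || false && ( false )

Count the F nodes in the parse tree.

[E [E [T [F false]]] || [T [T [F false]] && [F ( [E [T [F false]]] )]]]

4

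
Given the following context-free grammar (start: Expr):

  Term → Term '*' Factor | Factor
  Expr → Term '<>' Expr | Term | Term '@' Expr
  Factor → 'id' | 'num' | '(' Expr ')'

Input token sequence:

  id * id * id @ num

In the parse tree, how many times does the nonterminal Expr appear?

[Expr [Term [Term [Term [Factor id]] * [Factor id]] * [Factor id]] @ [Expr [Term [Factor num]]]]

2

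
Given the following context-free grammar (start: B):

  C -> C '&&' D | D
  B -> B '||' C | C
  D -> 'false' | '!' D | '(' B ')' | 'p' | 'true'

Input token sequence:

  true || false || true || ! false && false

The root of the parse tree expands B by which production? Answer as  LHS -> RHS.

B -> B '||' C

[B [B [B [B [C [D true]]] || [C [D false]]] || [C [D true]]] || [C [C [D ! [D false]]] && [D false]]]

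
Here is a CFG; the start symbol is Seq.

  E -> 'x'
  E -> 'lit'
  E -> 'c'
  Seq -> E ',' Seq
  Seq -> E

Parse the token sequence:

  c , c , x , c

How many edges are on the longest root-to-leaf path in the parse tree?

[Seq [E c] , [Seq [E c] , [Seq [E x] , [Seq [E c]]]]]

5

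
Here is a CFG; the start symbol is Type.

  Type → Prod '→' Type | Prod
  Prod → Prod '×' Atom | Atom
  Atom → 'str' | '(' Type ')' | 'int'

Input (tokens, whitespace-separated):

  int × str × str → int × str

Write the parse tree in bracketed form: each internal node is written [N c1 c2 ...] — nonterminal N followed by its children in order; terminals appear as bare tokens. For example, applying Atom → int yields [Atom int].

Type
Prod → Type
Prod × Atom → Type
Prod × Atom × Atom → Type
Atom × Atom × Atom → Type
int × Atom × Atom → Type
int × str × Atom → Type
int × str × str → Type
int × str × str → Prod
int × str × str → Prod × Atom
int × str × str → Atom × Atom
int × str × str → int × Atom
int × str × str → int × str

[Type [Prod [Prod [Prod [Atom int]] × [Atom str]] × [Atom str]] → [Type [Prod [Prod [Atom int]] × [Atom str]]]]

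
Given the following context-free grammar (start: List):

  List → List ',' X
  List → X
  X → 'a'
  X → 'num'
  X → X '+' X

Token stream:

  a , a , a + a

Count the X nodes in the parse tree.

[List [List [List [X a]] , [X a]] , [X [X a] + [X a]]]

5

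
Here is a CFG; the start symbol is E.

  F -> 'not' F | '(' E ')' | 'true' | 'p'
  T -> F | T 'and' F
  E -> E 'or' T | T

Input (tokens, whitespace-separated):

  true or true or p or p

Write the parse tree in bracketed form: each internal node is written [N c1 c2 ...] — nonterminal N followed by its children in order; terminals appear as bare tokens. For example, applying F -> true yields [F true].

[E [E [E [E [T [F true]]] or [T [F true]]] or [T [F p]]] or [T [F p]]]

E
E or T
E or T or T
E or T or T or T
T or T or T or T
F or T or T or T
true or T or T or T
true or F or T or T
true or true or T or T
true or true or F or T
true or true or p or T
true or true or p or F
true or true or p or p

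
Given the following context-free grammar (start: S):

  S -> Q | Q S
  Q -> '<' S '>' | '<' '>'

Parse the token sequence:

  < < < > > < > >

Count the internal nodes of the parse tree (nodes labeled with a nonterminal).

8

[S [Q < [S [Q < [S [Q < >]] >] [S [Q < >]]] >]]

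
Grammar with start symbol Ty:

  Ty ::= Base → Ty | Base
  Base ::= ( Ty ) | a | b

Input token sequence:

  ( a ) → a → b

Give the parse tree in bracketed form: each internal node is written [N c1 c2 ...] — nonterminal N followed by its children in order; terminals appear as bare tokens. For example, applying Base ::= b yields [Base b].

[Ty [Base ( [Ty [Base a]] )] → [Ty [Base a] → [Ty [Base b]]]]

Ty
Base → Ty
( Ty ) → Ty
( Base ) → Ty
( a ) → Ty
( a ) → Base → Ty
( a ) → a → Ty
( a ) → a → Base
( a ) → a → b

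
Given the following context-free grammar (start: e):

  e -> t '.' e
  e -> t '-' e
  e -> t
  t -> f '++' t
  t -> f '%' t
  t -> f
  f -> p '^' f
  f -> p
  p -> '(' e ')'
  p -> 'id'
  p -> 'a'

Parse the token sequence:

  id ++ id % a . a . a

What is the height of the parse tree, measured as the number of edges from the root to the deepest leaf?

6

[e [t [f [p id]] ++ [t [f [p id]] % [t [f [p a]]]]] . [e [t [f [p a]]] . [e [t [f [p a]]]]]]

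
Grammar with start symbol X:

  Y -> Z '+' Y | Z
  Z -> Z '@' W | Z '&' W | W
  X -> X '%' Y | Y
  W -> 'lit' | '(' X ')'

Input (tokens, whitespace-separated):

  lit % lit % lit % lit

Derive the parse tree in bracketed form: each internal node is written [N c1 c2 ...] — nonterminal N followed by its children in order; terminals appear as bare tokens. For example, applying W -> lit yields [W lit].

[X [X [X [X [Y [Z [W lit]]]] % [Y [Z [W lit]]]] % [Y [Z [W lit]]]] % [Y [Z [W lit]]]]

X
X % Y
X % Y % Y
X % Y % Y % Y
Y % Y % Y % Y
Z % Y % Y % Y
W % Y % Y % Y
lit % Y % Y % Y
lit % Z % Y % Y
lit % W % Y % Y
lit % lit % Y % Y
lit % lit % Z % Y
lit % lit % W % Y
lit % lit % lit % Y
lit % lit % lit % Z
lit % lit % lit % W
lit % lit % lit % lit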